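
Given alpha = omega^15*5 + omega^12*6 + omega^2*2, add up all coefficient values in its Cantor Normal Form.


CNF: omega^15*5 + omega^12*6 + omega^2*2
Coefficients: 5 + 6 + 2 = 13

13


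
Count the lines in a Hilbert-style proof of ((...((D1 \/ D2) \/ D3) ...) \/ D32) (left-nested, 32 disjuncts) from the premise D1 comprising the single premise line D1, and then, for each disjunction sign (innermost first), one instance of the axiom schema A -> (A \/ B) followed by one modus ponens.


Building the left-nested 32-ary disjunction from D1:
- 1 premise line (D1)
- 32 disjuncts means 31 disjunction signs; each needs 1 axiom instance + 1 MP = 2 lines: 2 * 31 = 62
Total = 1 + 62 = 63 lines.

63


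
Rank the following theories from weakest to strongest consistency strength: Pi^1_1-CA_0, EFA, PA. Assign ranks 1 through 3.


Ordering by consistency strength:
1. EFA
2. PA
3. Pi^1_1-CA_0


Pi^1_1-CA_0=3, EFA=1, PA=2


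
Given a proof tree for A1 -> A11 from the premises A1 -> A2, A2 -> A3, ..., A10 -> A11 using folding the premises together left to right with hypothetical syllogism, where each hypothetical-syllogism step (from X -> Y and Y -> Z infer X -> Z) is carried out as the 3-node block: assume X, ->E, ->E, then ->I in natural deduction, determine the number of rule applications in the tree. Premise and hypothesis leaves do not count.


There are 10 premises in the chain. The first HS step combines premises 1 and 2; each further premise needs one more HS step.
So 10 premises require 10 - 1 = 9 hypothetical-syllogism steps.
Each HS step uses 3 inference nodes (->E, ->E, ->I).
9 * 3 = 27 total inference nodes.

27


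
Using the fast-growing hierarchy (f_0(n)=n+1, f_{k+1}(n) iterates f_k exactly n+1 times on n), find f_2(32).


f_2(32) = f_1^33(32)
f_1(m) = 2m + 1.
Iterating: f_1^k(n) = 2^k*(n+1) - 1.
f_2(32) = 2^33*(32+1) - 1 = 8589934592*33 - 1 = 283467841535

283467841535


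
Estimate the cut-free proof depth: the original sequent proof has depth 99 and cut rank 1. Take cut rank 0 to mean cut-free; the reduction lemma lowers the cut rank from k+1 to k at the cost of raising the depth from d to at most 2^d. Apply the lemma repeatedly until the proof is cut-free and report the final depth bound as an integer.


Each rank reduction sends depth d to at most 2^d; cut rank r needs r reductions.
2_0(99) = 99
2_1(99) = 2^99 = 633825300114114700748351602688
Cut-free depth bound = 633825300114114700748351602688

633825300114114700748351602688


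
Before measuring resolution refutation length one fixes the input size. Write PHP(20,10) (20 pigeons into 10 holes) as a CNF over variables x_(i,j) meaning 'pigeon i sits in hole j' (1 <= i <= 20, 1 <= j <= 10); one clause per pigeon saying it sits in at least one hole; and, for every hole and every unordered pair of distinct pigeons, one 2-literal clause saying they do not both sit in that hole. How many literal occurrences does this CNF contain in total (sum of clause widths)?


PHP(20,10): 20 pigeons, 10 holes, 20*10 = 200 variables.
- pigeon clauses: one per pigeon -> 20 clauses of width 10 -> 200 literals
- hole clauses: 10 holes * C(20,2) = 10 * 190 -> 1900 clauses of width 2 -> 3800 literals
Total literal occurrences = 200 + 3800 = 4000

4000


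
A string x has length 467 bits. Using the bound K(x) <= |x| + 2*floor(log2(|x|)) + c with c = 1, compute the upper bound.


floor(log2(467)) = 8
2 * 8 = 16
K(x) <= 467 + 16 + 1 = 484

484


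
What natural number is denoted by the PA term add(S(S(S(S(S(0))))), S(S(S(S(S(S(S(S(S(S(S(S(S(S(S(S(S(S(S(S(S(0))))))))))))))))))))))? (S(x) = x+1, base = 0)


add(S^5(0), S^21(0)):
S^5(0) = 5
S^21(0) = 21
5 + 21 = 26

26


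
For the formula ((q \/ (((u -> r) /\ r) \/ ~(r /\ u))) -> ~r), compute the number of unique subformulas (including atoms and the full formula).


Formula: ((q \/ (((u -> r) /\ r) \/ ~(r /\ u))) -> ~r)
Subformulas found:
  1. q
  2. u
  3. r
  4. ~r
  5. (r /\ u)
  6. (u -> r)
  7. ~(r /\ u)
  8. ((u -> r) /\ r)
  9. (((u -> r) /\ r) \/ ~(r /\ u))
  10. (q \/ (((u -> r) /\ r) \/ ~(r /\ u)))
  11. ((q \/ (((u -> r) /\ r) \/ ~(r /\ u))) -> ~r)
Total distinct subformulas = 11

11


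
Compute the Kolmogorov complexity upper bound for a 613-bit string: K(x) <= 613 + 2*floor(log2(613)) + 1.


floor(log2(613)) = 9
2 * 9 = 18
K(x) <= 613 + 18 + 1 = 632

632


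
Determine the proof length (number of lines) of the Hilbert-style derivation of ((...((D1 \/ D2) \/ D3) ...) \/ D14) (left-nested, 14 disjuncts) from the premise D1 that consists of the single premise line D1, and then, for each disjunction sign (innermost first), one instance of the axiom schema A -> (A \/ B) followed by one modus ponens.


Building the left-nested 14-ary disjunction from D1:
- 1 premise line (D1)
- 14 disjuncts means 13 disjunction signs; each needs 1 axiom instance + 1 MP = 2 lines: 2 * 13 = 26
Total = 1 + 26 = 27 lines.

27


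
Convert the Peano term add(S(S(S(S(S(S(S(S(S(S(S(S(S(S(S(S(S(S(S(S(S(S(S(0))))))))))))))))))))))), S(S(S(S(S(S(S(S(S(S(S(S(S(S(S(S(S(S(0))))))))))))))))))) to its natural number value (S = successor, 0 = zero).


add(S^23(0), S^18(0)):
S^23(0) = 23
S^18(0) = 18
23 + 18 = 41

41


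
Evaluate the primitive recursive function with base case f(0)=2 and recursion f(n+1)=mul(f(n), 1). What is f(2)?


f(0) = 2
f(1) = mul(f(0), 1) = mul(2, 1) = 2
f(2) = mul(f(1), 1) = mul(2, 1) = 2


2


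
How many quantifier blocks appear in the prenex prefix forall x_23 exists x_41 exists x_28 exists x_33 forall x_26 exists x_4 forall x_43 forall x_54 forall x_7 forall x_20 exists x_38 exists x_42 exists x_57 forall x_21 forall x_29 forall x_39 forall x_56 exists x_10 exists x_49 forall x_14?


Alternations = 8.
Blocks = alternations + 1 = 9

9


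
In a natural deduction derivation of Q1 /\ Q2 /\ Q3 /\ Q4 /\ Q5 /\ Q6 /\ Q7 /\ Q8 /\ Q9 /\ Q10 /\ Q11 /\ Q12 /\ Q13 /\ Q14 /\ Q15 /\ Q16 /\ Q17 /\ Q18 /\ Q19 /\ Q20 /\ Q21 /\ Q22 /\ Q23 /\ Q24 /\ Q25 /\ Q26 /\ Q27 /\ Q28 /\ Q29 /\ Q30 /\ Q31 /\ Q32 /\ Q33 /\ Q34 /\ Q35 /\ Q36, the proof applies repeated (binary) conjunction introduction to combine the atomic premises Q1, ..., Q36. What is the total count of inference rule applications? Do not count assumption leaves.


The target conjunction has 36 conjuncts, i.e. 35 binary /\ connectives.
Each conjunction-intro joins two pieces, so 36 atoms require 36-1 = 35 applications.
Total inference nodes = 35

35


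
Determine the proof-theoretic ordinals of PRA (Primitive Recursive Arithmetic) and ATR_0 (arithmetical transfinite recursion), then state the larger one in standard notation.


Proof-theoretic ordinal of PRA (Primitive Recursive Arithmetic): omega^omega
Proof-theoretic ordinal of ATR_0 (arithmetical transfinite recursion): Gamma_0
Comparing: omega^omega < Gamma_0.
The larger ordinal is Gamma_0 (from ATR_0 (arithmetical transfinite recursion)).

Gamma_0


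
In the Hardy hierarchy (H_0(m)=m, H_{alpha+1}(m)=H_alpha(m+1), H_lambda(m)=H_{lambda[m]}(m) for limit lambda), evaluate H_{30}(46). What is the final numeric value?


H_30(46):
For finite ordinals k, H_k(n) = n + k (each successor step adds 1).
H_30(46) = 46 + 30 = 76

76


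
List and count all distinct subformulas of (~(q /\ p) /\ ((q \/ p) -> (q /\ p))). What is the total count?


Formula: (~(q /\ p) /\ ((q \/ p) -> (q /\ p)))
Subformulas found:
  1. q
  2. p
  3. (q /\ p)
  4. (q \/ p)
  5. ~(q /\ p)
  6. ((q \/ p) -> (q /\ p))
  7. (~(q /\ p) /\ ((q \/ p) -> (q /\ p)))
Total distinct subformulas = 7

7


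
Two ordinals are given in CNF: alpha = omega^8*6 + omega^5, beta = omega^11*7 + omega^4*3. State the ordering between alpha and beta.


Compare term by term from highest exponent:
alpha = omega^8*6 + omega^5
beta = omega^11*7 + omega^4*3
Term 1: alpha has omega^8*6, beta has omega^11*7
Term 2: alpha has omega^5*1, beta has omega^4*3
Result: alpha < beta

alpha < beta


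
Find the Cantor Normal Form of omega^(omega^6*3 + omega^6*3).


omega^(omega^6*3 + omega^6*3):
Both terms of the exponent have the same exponent 6, so they merge: omega^6*3 + omega^6*3 = omega^6*(3+3) = omega^6*6.
omega raised to a CNF ordinal is a single CNF term: Result = omega^(omega^6*6)

omega^(omega^6*6)


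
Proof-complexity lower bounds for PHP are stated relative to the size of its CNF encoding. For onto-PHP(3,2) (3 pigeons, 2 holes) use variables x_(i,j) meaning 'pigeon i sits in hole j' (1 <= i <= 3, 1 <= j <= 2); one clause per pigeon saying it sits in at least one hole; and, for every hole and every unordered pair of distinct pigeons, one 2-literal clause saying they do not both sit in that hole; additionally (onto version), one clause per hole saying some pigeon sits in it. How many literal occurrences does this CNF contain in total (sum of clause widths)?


onto-PHP(3,2): 3 pigeons, 2 holes, 3*2 = 6 variables.
- pigeon clauses: one per pigeon -> 3 clauses of width 2 -> 6 literals
- hole clauses: 2 holes * C(3,2) = 2 * 3 -> 6 clauses of width 2 -> 12 literals
- onto clauses: one per hole -> 2 clauses of width 3 -> 6 literals
Total literal occurrences = 6 + 12 + 6 = 24

24


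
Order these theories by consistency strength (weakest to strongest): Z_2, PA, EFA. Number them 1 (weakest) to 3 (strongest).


Ordering by consistency strength:
1. EFA
2. PA
3. Z_2


Z_2=3, PA=2, EFA=1


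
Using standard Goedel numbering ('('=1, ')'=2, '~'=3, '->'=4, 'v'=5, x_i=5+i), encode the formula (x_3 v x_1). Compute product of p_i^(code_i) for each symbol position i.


Formula: (x_3 v x_1)
Symbol codes: [1, 8, 5, 6, 2]
Primes: [2, 3, 5, 7, 11]
p_1^1 = 2^1 = 2
p_2^8 = 3^8 = 6561
p_3^5 = 5^5 = 3125
p_4^6 = 7^6 = 117649
p_5^2 = 11^2 = 121
Product = 583745661056250

583745661056250


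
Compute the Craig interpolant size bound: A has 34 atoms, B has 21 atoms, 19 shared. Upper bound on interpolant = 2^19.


Shared atoms = 19
Craig interpolant size bound = 2^19
= 524288

524288


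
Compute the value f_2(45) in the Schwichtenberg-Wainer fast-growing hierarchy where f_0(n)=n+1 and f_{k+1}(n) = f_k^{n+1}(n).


f_2(45) = f_1^46(45)
f_1(m) = 2m + 1.
Iterating: f_1^k(n) = 2^k*(n+1) - 1.
f_2(45) = 2^46*(45+1) - 1 = 70368744177664*46 - 1 = 3236962232172543

3236962232172543


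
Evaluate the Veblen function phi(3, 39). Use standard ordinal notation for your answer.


phi(3, 39):
phi(3, beta) = eta_beta (the beta-th eta number, fixed point of zeta).
phi(3, 39) = eta_39

eta_39


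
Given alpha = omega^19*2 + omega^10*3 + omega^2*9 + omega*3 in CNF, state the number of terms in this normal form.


CNF: omega^19*2 + omega^10*3 + omega^2*9 + omega*3
Count the summands separated by '+':
  term 1: omega^19*2
  term 2: omega^10*3
  term 3: omega^2*9
  term 4: omega*3
Total terms = 4

4


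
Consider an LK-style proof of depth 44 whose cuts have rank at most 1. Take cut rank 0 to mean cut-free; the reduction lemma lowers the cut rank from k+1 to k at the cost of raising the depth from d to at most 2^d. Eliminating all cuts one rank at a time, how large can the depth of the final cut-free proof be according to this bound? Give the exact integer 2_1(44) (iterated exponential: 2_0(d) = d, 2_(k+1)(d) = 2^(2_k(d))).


Each rank reduction sends depth d to at most 2^d; cut rank r needs r reductions.
2_0(44) = 44
2_1(44) = 2^44 = 17592186044416
Cut-free depth bound = 17592186044416

17592186044416


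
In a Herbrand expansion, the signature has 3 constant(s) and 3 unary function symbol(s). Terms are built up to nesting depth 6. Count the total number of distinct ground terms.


Herbrand terms by depth:
Depth 0: 3 constants
Depth 1: 9 new terms (running total: 12)
Depth 2: 27 new terms (running total: 39)
Depth 3: 81 new terms (running total: 120)
Depth 4: 243 new terms (running total: 363)
Depth 5: 729 new terms (running total: 1092)
Depth 6: 2187 new terms (running total: 3279)
Total distinct ground terms = 3279

3279


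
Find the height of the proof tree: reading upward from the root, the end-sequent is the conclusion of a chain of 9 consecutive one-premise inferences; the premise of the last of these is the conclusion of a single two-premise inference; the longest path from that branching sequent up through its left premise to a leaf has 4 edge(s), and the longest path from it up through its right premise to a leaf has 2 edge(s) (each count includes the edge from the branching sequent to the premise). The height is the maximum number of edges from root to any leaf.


Longest path through the left premise: 4 edges (measured from the branching sequent)
Longest path through the right premise: 2 edges
Height of the subtree rooted at the branching sequent: max(4, 2) = 4
The branching sequent sits 9 edges above the root (the chain of one-premise inferences), so height = 4 + 9 = 13

13


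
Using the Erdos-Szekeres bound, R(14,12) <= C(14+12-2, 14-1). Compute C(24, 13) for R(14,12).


R(14,12) <= C(14+12-2, 14-1) = C(24, 13)
C(24, 13) = 24! / (13! * 11!)
= 2496144

2496144


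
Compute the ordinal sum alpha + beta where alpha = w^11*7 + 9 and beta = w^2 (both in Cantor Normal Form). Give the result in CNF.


Ordinal addition (w^11*7 + 9) + w^2:
alpha's leading term has exponent 11 > beta's exponent 2, so it survives.
alpha's tail term has exponent 0 < beta's exponent 2, so it is absorbed by beta.
In ordinal addition, any term followed by a strictly larger-exponent term is absorbed.
Result = w^11*7 + w^2

w^11*7 + w^2


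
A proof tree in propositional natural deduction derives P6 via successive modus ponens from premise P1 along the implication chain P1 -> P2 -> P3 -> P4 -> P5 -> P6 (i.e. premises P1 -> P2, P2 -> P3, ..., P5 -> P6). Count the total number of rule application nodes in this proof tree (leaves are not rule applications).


We have a chain: P1 -> P2 -> P3 -> P4 -> P5 -> P6.
Each modus ponens application produces the next variable.
The chain has 6 propositions, so 6-1 = 5 modus ponens steps.
Total inference nodes = 5

5


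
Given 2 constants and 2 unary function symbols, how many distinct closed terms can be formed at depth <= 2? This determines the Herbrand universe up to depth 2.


Herbrand terms by depth:
Depth 0: 2 constants
Depth 1: 4 new terms (running total: 6)
Depth 2: 8 new terms (running total: 14)
Total distinct ground terms = 14

14


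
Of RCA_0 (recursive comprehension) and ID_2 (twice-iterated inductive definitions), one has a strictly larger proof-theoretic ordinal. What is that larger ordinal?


Proof-theoretic ordinal of RCA_0 (recursive comprehension): omega^omega
Proof-theoretic ordinal of ID_2 (twice-iterated inductive definitions): psi_0(epsilon_{Omega_2+1})
Comparing: omega^omega < psi_0(epsilon_{Omega_2+1}).
The larger ordinal is psi_0(epsilon_{Omega_2+1}) (from ID_2 (twice-iterated inductive definitions)).

psi_0(epsilon_{Omega_2+1})


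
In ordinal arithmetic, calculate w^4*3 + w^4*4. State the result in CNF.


Ordinal addition w^4*3 + w^4*4:
Both terms have the same exponent 4.
w^e*c + w^e*d = w^e*(c+d).
Result = w^4*(3+4) = w^4*7

w^4*7


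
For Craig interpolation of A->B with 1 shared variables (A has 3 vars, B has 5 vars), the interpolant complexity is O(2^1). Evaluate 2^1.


Shared atoms = 1
Craig interpolant size bound = 2^1
= 2

2


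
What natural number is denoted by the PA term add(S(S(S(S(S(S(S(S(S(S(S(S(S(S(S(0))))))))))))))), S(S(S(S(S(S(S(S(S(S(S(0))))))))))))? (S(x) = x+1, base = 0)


add(S^15(0), S^11(0)):
S^15(0) = 15
S^11(0) = 11
15 + 11 = 26

26


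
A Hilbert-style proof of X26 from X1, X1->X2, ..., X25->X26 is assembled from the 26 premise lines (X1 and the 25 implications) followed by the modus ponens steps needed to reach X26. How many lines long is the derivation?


We have 26 premise lines: X1 and 25 implications.
Each implication is detached once by MP, giving 25 MP lines.
26 premise lines + 25 MP lines = 51 total lines.

51


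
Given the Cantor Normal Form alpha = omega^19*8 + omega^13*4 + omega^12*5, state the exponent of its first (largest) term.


CNF: omega^19*8 + omega^13*4 + omega^12*5
The leading term is omega^19*8, which has exponent 19.

19


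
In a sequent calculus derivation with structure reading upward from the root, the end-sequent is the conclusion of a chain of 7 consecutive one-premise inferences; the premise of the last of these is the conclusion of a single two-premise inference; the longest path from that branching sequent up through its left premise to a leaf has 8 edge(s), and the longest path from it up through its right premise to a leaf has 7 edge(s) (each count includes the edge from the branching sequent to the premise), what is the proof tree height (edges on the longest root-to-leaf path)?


Longest path through the left premise: 8 edges (measured from the branching sequent)
Longest path through the right premise: 7 edges
Height of the subtree rooted at the branching sequent: max(8, 7) = 8
The branching sequent sits 7 edges above the root (the chain of one-premise inferences), so height = 8 + 7 = 15

15


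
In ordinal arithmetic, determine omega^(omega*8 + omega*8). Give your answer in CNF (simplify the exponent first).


omega^(omega*8 + omega*8):
Both terms of the exponent have the same exponent 1, so they merge: omega*8 + omega*8 = omega*(8+8) = omega*16.
omega raised to a CNF ordinal is a single CNF term: Result = omega^(omega*16)

omega^(omega*16)


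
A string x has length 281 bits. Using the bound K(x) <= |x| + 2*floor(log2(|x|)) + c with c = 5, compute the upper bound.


floor(log2(281)) = 8
2 * 8 = 16
K(x) <= 281 + 16 + 5 = 302

302


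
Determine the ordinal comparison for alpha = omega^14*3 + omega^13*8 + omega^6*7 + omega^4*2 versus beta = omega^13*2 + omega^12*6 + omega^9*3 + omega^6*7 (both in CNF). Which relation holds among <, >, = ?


Compare term by term from highest exponent:
alpha = omega^14*3 + omega^13*8 + omega^6*7 + omega^4*2
beta = omega^13*2 + omega^12*6 + omega^9*3 + omega^6*7
Term 1: alpha has omega^14*3, beta has omega^13*2
Term 2: alpha has omega^13*8, beta has omega^12*6
Term 3: alpha has omega^6*7, beta has omega^9*3
Term 4: alpha has omega^4*2, beta has omega^6*7
Result: alpha > beta

alpha > beta


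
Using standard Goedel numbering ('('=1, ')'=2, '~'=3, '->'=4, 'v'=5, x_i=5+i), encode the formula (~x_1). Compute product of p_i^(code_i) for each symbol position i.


Formula: (~x_1)
Symbol codes: [1, 3, 6, 2]
Primes: [2, 3, 5, 7]
p_1^1 = 2^1 = 2
p_2^3 = 3^3 = 27
p_3^6 = 5^6 = 15625
p_4^2 = 7^2 = 49
Product = 41343750

41343750


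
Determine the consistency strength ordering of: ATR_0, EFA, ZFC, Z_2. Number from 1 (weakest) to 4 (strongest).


Ordering by consistency strength:
1. EFA
2. ATR_0
3. Z_2
4. ZFC


ATR_0=2, EFA=1, ZFC=4, Z_2=3


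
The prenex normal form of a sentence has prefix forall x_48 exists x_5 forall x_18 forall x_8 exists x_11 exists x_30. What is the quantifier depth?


Quantifier prefix has 6 quantifier symbols.
Quantifier depth = 6

6


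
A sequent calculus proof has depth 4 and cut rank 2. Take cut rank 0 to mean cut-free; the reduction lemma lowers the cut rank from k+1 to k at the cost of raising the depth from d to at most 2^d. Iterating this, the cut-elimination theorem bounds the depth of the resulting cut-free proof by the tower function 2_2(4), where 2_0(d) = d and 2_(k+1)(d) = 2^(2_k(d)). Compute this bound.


Each rank reduction sends depth d to at most 2^d; cut rank r needs r reductions.
2_0(4) = 4
2_1(4) = 2^4 = 16
2_2(4) = 2^16 = 65536
Cut-free depth bound = 65536

65536


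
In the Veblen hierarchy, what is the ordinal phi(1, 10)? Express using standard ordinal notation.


phi(1, 10):
phi(1, beta) = epsilon_beta (the beta-th epsilon number).
phi(1, 10) = epsilon_10

epsilon_10


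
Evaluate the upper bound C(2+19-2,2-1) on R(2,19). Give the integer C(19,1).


R(2,19) <= C(2+19-2, 2-1) = C(19, 1)
C(19, 1) = 19! / (1! * 18!)
= 19

19


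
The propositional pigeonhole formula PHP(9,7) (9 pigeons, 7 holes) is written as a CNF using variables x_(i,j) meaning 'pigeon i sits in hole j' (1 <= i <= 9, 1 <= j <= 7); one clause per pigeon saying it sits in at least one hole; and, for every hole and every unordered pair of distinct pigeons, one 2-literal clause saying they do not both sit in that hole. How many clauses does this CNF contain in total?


PHP(9,7): 9 pigeons, 7 holes, 9*7 = 63 variables.
- pigeon clauses: one per pigeon -> 9 clauses
- hole clauses: 7 holes * C(9,2) = 7 * 36 -> 252 clauses
Total clauses = 9 + 252 = 261

261


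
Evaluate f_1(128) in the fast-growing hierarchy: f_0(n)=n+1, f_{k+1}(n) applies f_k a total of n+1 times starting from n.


f_1(128) = f_0^129(128)
f_0 adds 1 each time, applied 129 times.
f_1(128) = 128 + 129 = 257

257


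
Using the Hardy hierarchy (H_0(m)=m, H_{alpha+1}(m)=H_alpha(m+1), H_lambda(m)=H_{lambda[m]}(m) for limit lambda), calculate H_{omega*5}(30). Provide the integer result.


H_{omega*5}(30):
For the Hardy hierarchy, H_{omega*k}(n) = 2^k * n.
2^5 = 32.
32 * 30 = 960

960


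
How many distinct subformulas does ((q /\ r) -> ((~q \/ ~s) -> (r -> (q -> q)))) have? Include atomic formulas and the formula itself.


Formula: ((q /\ r) -> ((~q \/ ~s) -> (r -> (q -> q))))
Subformulas found:
  1. q
  2. s
  3. r
  4. ~s
  5. ~q
  6. (q /\ r)
  7. (q -> q)
  8. (~q \/ ~s)
  9. (r -> (q -> q))
  10. ((~q \/ ~s) -> (r -> (q -> q)))
  11. ((q /\ r) -> ((~q \/ ~s) -> (r -> (q -> q))))
Total distinct subformulas = 11

11


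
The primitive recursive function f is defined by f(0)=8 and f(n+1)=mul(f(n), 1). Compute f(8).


f(0) = 8
f(1) = mul(f(0), 1) = mul(8, 1) = 8
f(2) = mul(f(1), 1) = mul(8, 1) = 8
f(3) = mul(f(2), 1) = mul(8, 1) = 8
f(4) = mul(f(3), 1) = mul(8, 1) = 8
f(5) = mul(f(4), 1) = mul(8, 1) = 8
f(6) = mul(f(5), 1) = mul(8, 1) = 8
f(7) = mul(f(6), 1) = mul(8, 1) = 8
f(8) = mul(f(7), 1) = mul(8, 1) = 8


8


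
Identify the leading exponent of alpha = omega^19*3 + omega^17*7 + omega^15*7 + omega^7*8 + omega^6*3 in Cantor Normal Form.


CNF: omega^19*3 + omega^17*7 + omega^15*7 + omega^7*8 + omega^6*3
The leading term is omega^19*3, which has exponent 19.

19


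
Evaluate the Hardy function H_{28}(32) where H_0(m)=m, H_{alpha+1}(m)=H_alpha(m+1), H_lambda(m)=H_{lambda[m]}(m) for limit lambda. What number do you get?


H_28(32):
For finite ordinals k, H_k(n) = n + k (each successor step adds 1).
H_28(32) = 32 + 28 = 60

60


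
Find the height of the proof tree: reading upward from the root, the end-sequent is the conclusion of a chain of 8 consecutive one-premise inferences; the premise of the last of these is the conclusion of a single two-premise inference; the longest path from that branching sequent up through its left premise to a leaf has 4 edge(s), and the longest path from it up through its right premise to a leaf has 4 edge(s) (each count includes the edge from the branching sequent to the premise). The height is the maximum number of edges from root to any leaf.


Longest path through the left premise: 4 edges (measured from the branching sequent)
Longest path through the right premise: 4 edges
Height of the subtree rooted at the branching sequent: max(4, 4) = 4
The branching sequent sits 8 edges above the root (the chain of one-premise inferences), so height = 4 + 8 = 12

12


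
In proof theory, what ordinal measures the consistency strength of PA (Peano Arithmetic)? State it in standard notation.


The proof-theoretic ordinal of PA (Peano Arithmetic) is a standard result in ordinal analysis.
This ordinal is the supremum of order types of primitive recursive well-orderings
that the theory can prove to be well-ordered.
For PA (Peano Arithmetic), the proof-theoretic ordinal is epsilon_0.

epsilon_0


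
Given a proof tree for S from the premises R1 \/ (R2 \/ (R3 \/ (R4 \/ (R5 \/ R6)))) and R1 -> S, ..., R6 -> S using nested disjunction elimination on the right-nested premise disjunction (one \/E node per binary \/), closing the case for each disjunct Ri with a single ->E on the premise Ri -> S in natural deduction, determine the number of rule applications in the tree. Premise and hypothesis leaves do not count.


The premise R1 \/ (R2 \/ (R3 \/ (R4 \/ (R5 \/ R6)))) contains 6 disjuncts, hence 5 binary \/ connectives.
- Each binary \/ is eliminated once: 5 \/E nodes.
- Each of the 6 cases Ri derives S by one ->E with Ri -> S: 6 ->E nodes.
Total = 5 + 6 = 11

11


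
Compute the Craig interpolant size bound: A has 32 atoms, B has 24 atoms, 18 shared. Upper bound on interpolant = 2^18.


Shared atoms = 18
Craig interpolant size bound = 2^18
= 262144

262144


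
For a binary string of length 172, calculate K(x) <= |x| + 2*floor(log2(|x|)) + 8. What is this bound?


floor(log2(172)) = 7
2 * 7 = 14
K(x) <= 172 + 14 + 8 = 194

194


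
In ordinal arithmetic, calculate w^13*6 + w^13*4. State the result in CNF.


Ordinal addition w^13*6 + w^13*4:
Both terms have the same exponent 13.
w^e*c + w^e*d = w^e*(c+d).
Result = w^13*(6+4) = w^13*10

w^13*10


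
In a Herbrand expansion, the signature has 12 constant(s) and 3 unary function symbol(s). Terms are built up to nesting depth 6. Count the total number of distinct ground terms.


Herbrand terms by depth:
Depth 0: 12 constants
Depth 1: 36 new terms (running total: 48)
Depth 2: 108 new terms (running total: 156)
Depth 3: 324 new terms (running total: 480)
Depth 4: 972 new terms (running total: 1452)
Depth 5: 2916 new terms (running total: 4368)
Depth 6: 8748 new terms (running total: 13116)
Total distinct ground terms = 13116

13116


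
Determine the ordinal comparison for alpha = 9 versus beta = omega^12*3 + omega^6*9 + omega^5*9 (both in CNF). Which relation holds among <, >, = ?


Compare term by term from highest exponent:
alpha = 9
beta = omega^12*3 + omega^6*9 + omega^5*9
Term 1: alpha has omega^0*9, beta has omega^12*3
Term 2: alpha has omega^0*0, beta has omega^6*9
Term 3: alpha has omega^0*0, beta has omega^5*9
Result: alpha < beta

alpha < beta


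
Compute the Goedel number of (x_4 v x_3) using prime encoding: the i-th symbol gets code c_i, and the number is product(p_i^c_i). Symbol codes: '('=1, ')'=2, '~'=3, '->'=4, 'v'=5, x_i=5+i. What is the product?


Formula: (x_4 v x_3)
Symbol codes: [1, 9, 5, 8, 2]
Primes: [2, 3, 5, 7, 11]
p_1^1 = 2^1 = 2
p_2^9 = 3^9 = 19683
p_3^5 = 5^5 = 3125
p_4^8 = 7^8 = 5764801
p_5^2 = 11^2 = 121
Product = 85810612175268750

85810612175268750


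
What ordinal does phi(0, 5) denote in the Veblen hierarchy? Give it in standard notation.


phi(0, 5):
phi(0, beta) = omega^beta by definition.
phi(0, 5) = omega^5

omega^5


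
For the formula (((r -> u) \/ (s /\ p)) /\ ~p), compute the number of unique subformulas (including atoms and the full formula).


Formula: (((r -> u) \/ (s /\ p)) /\ ~p)
Subformulas found:
  1. u
  2. s
  3. r
  4. p
  5. ~p
  6. (s /\ p)
  7. (r -> u)
  8. ((r -> u) \/ (s /\ p))
  9. (((r -> u) \/ (s /\ p)) /\ ~p)
Total distinct subformulas = 9

9


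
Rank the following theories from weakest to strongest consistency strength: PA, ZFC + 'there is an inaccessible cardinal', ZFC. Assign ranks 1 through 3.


Ordering by consistency strength:
1. PA
2. ZFC
3. ZFC + 'there is an inaccessible cardinal'


PA=1, ZFC + 'there is an inaccessible cardinal'=3, ZFC=2


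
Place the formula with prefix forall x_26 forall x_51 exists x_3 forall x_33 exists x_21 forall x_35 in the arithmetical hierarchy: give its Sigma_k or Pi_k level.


Leading quantifier is forall, so the class is Pi.
Number of quantifier blocks = alternations + 1 = 4 + 1 = 5.
Classification: Pi_5

Pi_5


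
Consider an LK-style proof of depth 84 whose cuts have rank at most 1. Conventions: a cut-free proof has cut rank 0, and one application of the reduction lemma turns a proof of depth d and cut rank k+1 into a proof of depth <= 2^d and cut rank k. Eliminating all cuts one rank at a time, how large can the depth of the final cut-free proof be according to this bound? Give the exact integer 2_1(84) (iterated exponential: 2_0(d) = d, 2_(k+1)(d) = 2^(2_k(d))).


Each rank reduction sends depth d to at most 2^d; cut rank r needs r reductions.
2_0(84) = 84
2_1(84) = 2^84 = 19342813113834066795298816
Cut-free depth bound = 19342813113834066795298816

19342813113834066795298816


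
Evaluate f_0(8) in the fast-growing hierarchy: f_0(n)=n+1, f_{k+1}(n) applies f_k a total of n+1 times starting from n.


f_0(8) = 8 + 1 = 9

9


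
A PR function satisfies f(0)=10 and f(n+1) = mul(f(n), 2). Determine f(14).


f(0) = 10
f(1) = mul(f(0), 2) = mul(10, 2) = 20
f(2) = mul(f(1), 2) = mul(20, 2) = 40
f(3) = mul(f(2), 2) = mul(40, 2) = 80
f(4) = mul(f(3), 2) = mul(80, 2) = 160
f(5) = mul(f(4), 2) = mul(160, 2) = 320
f(6) = mul(f(5), 2) = mul(320, 2) = 640
f(7) = mul(f(6), 2) = mul(640, 2) = 1280
f(8) = mul(f(7), 2) = mul(1280, 2) = 2560
f(9) = mul(f(8), 2) = mul(2560, 2) = 5120
f(10) = mul(f(9), 2) = mul(5120, 2) = 10240
f(11) = mul(f(10), 2) = mul(10240, 2) = 20480
f(12) = mul(f(11), 2) = mul(20480, 2) = 40960
f(13) = mul(f(12), 2) = mul(40960, 2) = 81920
f(14) = mul(f(13), 2) = mul(81920, 2) = 163840


163840


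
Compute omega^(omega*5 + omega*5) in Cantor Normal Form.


omega^(omega*5 + omega*5):
Both terms of the exponent have the same exponent 1, so they merge: omega*5 + omega*5 = omega*(5+5) = omega*10.
omega raised to a CNF ordinal is a single CNF term: Result = omega^(omega*10)

omega^(omega*10)


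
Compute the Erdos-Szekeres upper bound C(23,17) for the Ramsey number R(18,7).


R(18,7) <= C(18+7-2, 18-1) = C(23, 17)
C(23, 17) = 23! / (17! * 6!)
= 100947

100947


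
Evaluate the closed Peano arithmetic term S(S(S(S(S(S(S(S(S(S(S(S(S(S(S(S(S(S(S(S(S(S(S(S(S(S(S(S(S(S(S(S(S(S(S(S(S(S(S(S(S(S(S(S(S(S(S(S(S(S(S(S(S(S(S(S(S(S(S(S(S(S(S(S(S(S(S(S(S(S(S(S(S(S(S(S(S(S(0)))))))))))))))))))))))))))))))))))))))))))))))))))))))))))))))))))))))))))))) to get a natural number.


Counting successors applied to 0:
78 applications of S to 0 = 78

78


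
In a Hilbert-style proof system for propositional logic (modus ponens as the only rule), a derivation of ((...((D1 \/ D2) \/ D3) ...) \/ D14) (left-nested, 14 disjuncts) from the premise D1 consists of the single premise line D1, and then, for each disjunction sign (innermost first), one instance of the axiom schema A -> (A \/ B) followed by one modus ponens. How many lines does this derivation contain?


Building the left-nested 14-ary disjunction from D1:
- 1 premise line (D1)
- 14 disjuncts means 13 disjunction signs; each needs 1 axiom instance + 1 MP = 2 lines: 2 * 13 = 26
Total = 1 + 26 = 27 lines.

27


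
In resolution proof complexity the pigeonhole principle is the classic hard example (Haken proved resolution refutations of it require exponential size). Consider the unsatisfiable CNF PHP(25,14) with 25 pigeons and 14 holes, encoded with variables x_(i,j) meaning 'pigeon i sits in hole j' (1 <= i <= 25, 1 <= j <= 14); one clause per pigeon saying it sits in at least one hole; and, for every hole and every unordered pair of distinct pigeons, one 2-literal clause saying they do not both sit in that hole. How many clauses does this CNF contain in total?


PHP(25,14): 25 pigeons, 14 holes, 25*14 = 350 variables.
- pigeon clauses: one per pigeon -> 25 clauses
- hole clauses: 14 holes * C(25,2) = 14 * 300 -> 4200 clauses
Total clauses = 25 + 4200 = 4225

4225


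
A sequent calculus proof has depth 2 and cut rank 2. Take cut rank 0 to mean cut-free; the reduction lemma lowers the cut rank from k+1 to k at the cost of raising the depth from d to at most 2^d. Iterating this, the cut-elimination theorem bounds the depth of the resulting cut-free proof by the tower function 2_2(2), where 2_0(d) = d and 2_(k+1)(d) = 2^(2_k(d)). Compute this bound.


Each rank reduction sends depth d to at most 2^d; cut rank r needs r reductions.
2_0(2) = 2
2_1(2) = 2^2 = 4
2_2(2) = 2^4 = 16
Cut-free depth bound = 16

16


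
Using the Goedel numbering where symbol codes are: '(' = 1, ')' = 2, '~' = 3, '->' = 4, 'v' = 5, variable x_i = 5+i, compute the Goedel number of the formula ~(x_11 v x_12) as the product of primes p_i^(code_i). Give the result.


Formula: ~(x_11 v x_12)
Symbol codes: [3, 1, 16, 5, 17, 2]
Primes: [2, 3, 5, 7, 11, 13]
p_1^3 = 2^3 = 8
p_2^1 = 3^1 = 3
p_3^16 = 5^16 = 152587890625
p_4^5 = 7^5 = 16807
p_5^17 = 11^17 = 505447028499293771
p_6^2 = 13^2 = 169
Product = 5257555470519688253738865966796875000

5257555470519688253738865966796875000


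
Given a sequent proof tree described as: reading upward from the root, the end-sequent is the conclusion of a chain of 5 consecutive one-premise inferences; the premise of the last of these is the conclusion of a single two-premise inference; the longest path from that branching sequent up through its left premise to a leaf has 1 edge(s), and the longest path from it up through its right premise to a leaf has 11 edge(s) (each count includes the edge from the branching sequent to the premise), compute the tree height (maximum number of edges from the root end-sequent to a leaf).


Longest path through the left premise: 1 edges (measured from the branching sequent)
Longest path through the right premise: 11 edges
Height of the subtree rooted at the branching sequent: max(1, 11) = 11
The branching sequent sits 5 edges above the root (the chain of one-premise inferences), so height = 11 + 5 = 16

16


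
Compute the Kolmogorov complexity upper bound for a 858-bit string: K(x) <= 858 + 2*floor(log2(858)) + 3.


floor(log2(858)) = 9
2 * 9 = 18
K(x) <= 858 + 18 + 3 = 879

879


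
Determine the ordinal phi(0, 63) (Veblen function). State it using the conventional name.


phi(0, 63):
phi(0, beta) = omega^beta by definition.
phi(0, 63) = omega^63

omega^63


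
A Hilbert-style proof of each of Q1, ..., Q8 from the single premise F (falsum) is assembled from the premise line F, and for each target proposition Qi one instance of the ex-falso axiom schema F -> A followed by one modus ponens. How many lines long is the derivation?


Ex falso, line by line:
- 1 premise line (F)
- 8 targets, each needing 1 axiom instance (F -> Qi) + 1 MP = 2 lines: 2 * 8 = 16
Total = 1 + 16 = 17 lines.

17


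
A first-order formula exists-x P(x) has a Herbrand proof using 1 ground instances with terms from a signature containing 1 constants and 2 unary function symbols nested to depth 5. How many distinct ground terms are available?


Herbrand terms by depth:
Depth 0: 1 constants
Depth 1: 2 new terms (running total: 3)
Depth 2: 4 new terms (running total: 7)
Depth 3: 8 new terms (running total: 15)
Depth 4: 16 new terms (running total: 31)
Depth 5: 32 new terms (running total: 63)
Total distinct ground terms = 63

63


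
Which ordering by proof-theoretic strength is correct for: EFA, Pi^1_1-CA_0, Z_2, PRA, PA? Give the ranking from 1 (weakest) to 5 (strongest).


Ordering by consistency strength:
1. EFA
2. PRA
3. PA
4. Pi^1_1-CA_0
5. Z_2


EFA=1, Pi^1_1-CA_0=4, Z_2=5, PRA=2, PA=3


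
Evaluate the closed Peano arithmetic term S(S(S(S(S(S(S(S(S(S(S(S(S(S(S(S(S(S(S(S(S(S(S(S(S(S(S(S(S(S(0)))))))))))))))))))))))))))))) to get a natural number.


Counting successors applied to 0:
30 applications of S to 0 = 30

30


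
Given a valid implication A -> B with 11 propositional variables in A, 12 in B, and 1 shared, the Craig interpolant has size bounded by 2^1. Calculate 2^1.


Shared atoms = 1
Craig interpolant size bound = 2^1
= 2

2


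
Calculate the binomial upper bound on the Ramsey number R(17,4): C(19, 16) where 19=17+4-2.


R(17,4) <= C(17+4-2, 17-1) = C(19, 16)
C(19, 16) = 19! / (16! * 3!)
= 969

969


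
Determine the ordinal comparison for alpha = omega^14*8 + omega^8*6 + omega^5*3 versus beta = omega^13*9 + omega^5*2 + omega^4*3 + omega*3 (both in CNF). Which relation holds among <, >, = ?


Compare term by term from highest exponent:
alpha = omega^14*8 + omega^8*6 + omega^5*3
beta = omega^13*9 + omega^5*2 + omega^4*3 + omega*3
Term 1: alpha has omega^14*8, beta has omega^13*9
Term 2: alpha has omega^8*6, beta has omega^5*2
Term 3: alpha has omega^5*3, beta has omega^4*3
Term 4: alpha has omega^0*0, beta has omega^1*3
Result: alpha > beta

alpha > beta


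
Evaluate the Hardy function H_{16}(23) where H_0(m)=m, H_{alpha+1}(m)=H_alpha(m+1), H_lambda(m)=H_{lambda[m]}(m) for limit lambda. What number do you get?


H_16(23):
For finite ordinals k, H_k(n) = n + k (each successor step adds 1).
H_16(23) = 23 + 16 = 39

39


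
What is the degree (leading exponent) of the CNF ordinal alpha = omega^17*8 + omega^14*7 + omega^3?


CNF: omega^17*8 + omega^14*7 + omega^3
The leading term is omega^17*8, which has exponent 17.

17


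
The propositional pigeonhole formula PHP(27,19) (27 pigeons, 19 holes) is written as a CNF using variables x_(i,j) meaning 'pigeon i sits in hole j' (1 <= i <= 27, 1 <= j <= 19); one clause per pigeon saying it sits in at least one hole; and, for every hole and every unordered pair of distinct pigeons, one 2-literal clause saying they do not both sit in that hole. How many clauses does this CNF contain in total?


PHP(27,19): 27 pigeons, 19 holes, 27*19 = 513 variables.
- pigeon clauses: one per pigeon -> 27 clauses
- hole clauses: 19 holes * C(27,2) = 19 * 351 -> 6669 clauses
Total clauses = 27 + 6669 = 6696

6696


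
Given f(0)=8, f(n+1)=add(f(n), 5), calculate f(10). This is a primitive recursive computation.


f(0) = 8
f(1) = add(f(0), 5) = add(8, 5) = 13
f(2) = add(f(1), 5) = add(13, 5) = 18
f(3) = add(f(2), 5) = add(18, 5) = 23
f(4) = add(f(3), 5) = add(23, 5) = 28
f(5) = add(f(4), 5) = add(28, 5) = 33
f(6) = add(f(5), 5) = add(33, 5) = 38
f(7) = add(f(6), 5) = add(38, 5) = 43
f(8) = add(f(7), 5) = add(43, 5) = 48
f(9) = add(f(8), 5) = add(48, 5) = 53
f(10) = add(f(9), 5) = add(53, 5) = 58


58


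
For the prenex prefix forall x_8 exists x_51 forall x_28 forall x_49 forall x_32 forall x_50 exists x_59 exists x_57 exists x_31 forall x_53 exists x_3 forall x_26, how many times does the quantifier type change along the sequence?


Walk the prefix and count type changes:
  position 1: forall -> exists <-- alternation
  position 2: exists -> forall <-- alternation
  position 3: forall -> forall
  position 4: forall -> forall
  position 5: forall -> forall
  position 6: forall -> exists <-- alternation
  position 7: exists -> exists
  position 8: exists -> exists
  position 9: exists -> forall <-- alternation
  position 10: forall -> exists <-- alternation
  position 11: exists -> forall <-- alternation
Total alternations = 6

6


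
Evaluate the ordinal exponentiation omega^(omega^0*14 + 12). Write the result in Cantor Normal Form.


omega^(omega^0*14 + 12):
omega^0 = 1, so the exponent is 14 + 12 = 26 (finite ordinal addition).
Result = omega^26, already a single CNF term.

omega^26


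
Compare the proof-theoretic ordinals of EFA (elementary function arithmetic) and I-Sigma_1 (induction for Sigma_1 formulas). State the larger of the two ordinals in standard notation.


Proof-theoretic ordinal of EFA (elementary function arithmetic): omega^3
Proof-theoretic ordinal of I-Sigma_1 (induction for Sigma_1 formulas): omega^omega
Comparing: omega^3 < omega^omega.
The larger ordinal is omega^omega (from I-Sigma_1 (induction for Sigma_1 formulas)).

omega^omega


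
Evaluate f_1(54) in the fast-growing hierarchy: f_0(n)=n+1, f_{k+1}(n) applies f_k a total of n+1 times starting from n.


f_1(54) = f_0^55(54)
f_0 adds 1 each time, applied 55 times.
f_1(54) = 54 + 55 = 109

109


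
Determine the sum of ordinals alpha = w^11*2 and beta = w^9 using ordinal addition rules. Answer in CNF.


Ordinal addition w^11*2 + w^9:
Leading exponent of alpha (11) > leading exponent of beta (9).
Since alpha's term has higher exponent than beta's leading term,
the sum is simply alpha followed by beta.
Result = w^11*2 + w^9

w^11*2 + w^9


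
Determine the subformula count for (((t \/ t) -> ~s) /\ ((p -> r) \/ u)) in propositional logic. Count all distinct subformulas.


Formula: (((t \/ t) -> ~s) /\ ((p -> r) \/ u))
Subformulas found:
  1. u
  2. s
  3. r
  4. t
  5. p
  6. ~s
  7. (t \/ t)
  8. (p -> r)
  9. ((p -> r) \/ u)
  10. ((t \/ t) -> ~s)
  11. (((t \/ t) -> ~s) /\ ((p -> r) \/ u))
Total distinct subformulas = 11

11
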